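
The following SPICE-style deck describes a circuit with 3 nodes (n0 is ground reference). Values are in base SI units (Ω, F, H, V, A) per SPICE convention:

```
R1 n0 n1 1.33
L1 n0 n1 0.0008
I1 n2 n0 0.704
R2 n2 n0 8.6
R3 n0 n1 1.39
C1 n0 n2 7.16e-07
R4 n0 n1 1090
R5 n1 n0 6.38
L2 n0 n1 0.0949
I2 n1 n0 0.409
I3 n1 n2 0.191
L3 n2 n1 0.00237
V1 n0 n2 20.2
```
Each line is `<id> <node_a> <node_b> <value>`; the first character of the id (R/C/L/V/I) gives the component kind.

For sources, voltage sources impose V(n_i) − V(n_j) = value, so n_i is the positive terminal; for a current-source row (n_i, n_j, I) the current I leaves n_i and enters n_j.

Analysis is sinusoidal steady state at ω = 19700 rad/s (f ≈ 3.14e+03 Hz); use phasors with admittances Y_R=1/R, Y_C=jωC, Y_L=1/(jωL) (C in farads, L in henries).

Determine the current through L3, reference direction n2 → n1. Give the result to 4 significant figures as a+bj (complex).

-0.005261+0.4245j A

MNA unknowns: 2 node voltages V₁..V_2 plus 1 source current (V1)
R1: Y=0.7519+0.000j on G[0,1]
L1: Y=0.000-0.06345j on G[0,1]
I1: z[2]−=0.704, z[0]+=0.704
R2: Y=0.1163+0.000j on G[2,0]
R3: Y=0.7194+0.000j on G[0,1]
C1: Y=0.000+0.01411j on G[0,2]
R4: Y=0.0009174+0.000j on G[0,1]
R5: Y=0.1567+0.000j on G[1,0]
L2: Y=0.000-0.0005349j on G[0,1]
I2: z[1]−=0.409, z[0]+=0.409
I3: z[1]−=0.191, z[2]+=0.191
L3: Y=0.000-0.02142j on G[2,1]
V1: row V0−V2=20.2, i_V1 at 0,2
solve → V1=-0.3812+0.2456j, V2=-20.20+0.000j
aux → i_V1=-1.841+0.1396j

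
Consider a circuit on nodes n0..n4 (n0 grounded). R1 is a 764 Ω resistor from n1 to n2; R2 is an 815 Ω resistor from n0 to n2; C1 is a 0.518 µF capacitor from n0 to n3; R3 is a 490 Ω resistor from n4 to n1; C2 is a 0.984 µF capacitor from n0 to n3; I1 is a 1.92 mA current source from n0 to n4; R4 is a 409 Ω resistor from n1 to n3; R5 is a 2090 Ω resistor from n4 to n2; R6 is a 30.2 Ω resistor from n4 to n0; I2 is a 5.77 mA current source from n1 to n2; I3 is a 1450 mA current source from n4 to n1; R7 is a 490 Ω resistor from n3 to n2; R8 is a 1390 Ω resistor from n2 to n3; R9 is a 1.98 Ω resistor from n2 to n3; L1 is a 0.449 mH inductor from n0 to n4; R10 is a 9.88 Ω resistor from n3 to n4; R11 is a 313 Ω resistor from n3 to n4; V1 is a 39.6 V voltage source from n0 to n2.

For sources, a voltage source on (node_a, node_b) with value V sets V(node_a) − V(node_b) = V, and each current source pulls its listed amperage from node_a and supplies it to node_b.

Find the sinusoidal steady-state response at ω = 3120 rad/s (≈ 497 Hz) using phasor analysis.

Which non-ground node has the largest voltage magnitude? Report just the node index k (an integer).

MNA unknowns: 4 node voltages V₁..V_4 plus 1 source current (V1)
R1: Y=0.001309+0.000j on G[1,2]
R2: Y=0.001227+0.000j on G[0,2]
C1: Y=0.000+0.001616j on G[0,3]
R3: Y=0.002041+0.000j on G[4,1]
C2: Y=0.000+0.003070j on G[0,3]
I1: z[0]−=0.00192, z[4]+=0.00192
R4: Y=0.002445+0.000j on G[1,3]
R5: Y=0.0004785+0.000j on G[4,2]
R6: Y=0.03311+0.000j on G[4,0]
I2: z[1]−=0.00577, z[2]+=0.00577
I3: z[4]−=1.45, z[1]+=1.45
R7: Y=0.002041+0.000j on G[3,2]
R8: Y=0.0007194+0.000j on G[2,3]
R9: Y=0.5051+0.000j on G[2,3]
L1: Y=0.000-0.7138j on G[0,4]
R10: Y=0.1012+0.000j on G[3,4]
R11: Y=0.003195+0.000j on G[3,4]
V1: row V0−V2=39.6, i_V1 at 0,2
solve → V1=226.4-2.395j, V2=-39.60+0.000j, V3=-32.00-0.7652j, V4=-1.036-5.885j
aux → i_V1=-4.282+0.3945j

1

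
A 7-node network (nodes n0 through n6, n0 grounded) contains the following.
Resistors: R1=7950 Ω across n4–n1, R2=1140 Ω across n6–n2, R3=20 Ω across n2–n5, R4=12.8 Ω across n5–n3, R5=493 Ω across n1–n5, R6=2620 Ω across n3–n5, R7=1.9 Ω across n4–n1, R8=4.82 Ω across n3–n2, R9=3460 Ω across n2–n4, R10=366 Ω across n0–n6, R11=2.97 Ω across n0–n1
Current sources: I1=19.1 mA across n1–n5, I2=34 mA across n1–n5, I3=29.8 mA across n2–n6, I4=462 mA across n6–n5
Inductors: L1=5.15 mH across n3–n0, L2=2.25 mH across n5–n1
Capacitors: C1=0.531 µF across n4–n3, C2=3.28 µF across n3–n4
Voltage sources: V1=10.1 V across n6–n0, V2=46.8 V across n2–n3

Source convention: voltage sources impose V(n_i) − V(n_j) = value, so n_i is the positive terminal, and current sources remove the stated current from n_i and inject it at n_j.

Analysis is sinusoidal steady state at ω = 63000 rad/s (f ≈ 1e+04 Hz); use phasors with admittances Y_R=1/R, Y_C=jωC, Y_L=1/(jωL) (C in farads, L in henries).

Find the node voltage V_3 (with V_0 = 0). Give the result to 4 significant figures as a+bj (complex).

2.694-1.281j V

MNA unknowns: 6 node voltages V₁..V_6 plus 2 source currents (V1, V2)
R1: Y=0.0001258+0.000j on G[4,1]
R2: Y=0.0008772+0.000j on G[6,2]
R3: Y=0.05000+0.000j on G[2,5]
R4: Y=0.07812+0.000j on G[5,3]
R5: Y=0.002028+0.000j on G[1,5]
I1: z[1]−=0.0191, z[5]+=0.0191
L1: Y=0.000-0.003082j on G[3,0]
R6: Y=0.0003817+0.000j on G[3,5]
I2: z[1]−=0.034, z[5]+=0.034
C1: Y=0.000+0.03345j on G[4,3]
R7: Y=0.5263+0.000j on G[4,1]
I3: z[2]−=0.0298, z[6]+=0.0298
C2: Y=0.000+0.2066j on G[3,4]
R8: Y=0.2075+0.000j on G[3,2]
I4: z[6]−=0.462, z[5]+=0.462
L2: Y=0.000-0.007055j on G[5,1]
R9: Y=0.0002890+0.000j on G[2,4]
R10: Y=0.002732+0.000j on G[0,6]
R11: Y=0.3367+0.000j on G[0,1]
V1: row V6−V0=10.1, i_V1 at 6,0
V2: row V2−V3=46.8, i_V2 at 2,3
solve → V1=1.193+0.02800j, V2=49.49-1.281j, V3=2.694-1.281j, V4=1.967+0.3589j, V5=24.54+0.001237j, V6=10.10+0.000j
aux → i_V1=-0.4252-0.001124j, i_V2=-11.04+0.06572j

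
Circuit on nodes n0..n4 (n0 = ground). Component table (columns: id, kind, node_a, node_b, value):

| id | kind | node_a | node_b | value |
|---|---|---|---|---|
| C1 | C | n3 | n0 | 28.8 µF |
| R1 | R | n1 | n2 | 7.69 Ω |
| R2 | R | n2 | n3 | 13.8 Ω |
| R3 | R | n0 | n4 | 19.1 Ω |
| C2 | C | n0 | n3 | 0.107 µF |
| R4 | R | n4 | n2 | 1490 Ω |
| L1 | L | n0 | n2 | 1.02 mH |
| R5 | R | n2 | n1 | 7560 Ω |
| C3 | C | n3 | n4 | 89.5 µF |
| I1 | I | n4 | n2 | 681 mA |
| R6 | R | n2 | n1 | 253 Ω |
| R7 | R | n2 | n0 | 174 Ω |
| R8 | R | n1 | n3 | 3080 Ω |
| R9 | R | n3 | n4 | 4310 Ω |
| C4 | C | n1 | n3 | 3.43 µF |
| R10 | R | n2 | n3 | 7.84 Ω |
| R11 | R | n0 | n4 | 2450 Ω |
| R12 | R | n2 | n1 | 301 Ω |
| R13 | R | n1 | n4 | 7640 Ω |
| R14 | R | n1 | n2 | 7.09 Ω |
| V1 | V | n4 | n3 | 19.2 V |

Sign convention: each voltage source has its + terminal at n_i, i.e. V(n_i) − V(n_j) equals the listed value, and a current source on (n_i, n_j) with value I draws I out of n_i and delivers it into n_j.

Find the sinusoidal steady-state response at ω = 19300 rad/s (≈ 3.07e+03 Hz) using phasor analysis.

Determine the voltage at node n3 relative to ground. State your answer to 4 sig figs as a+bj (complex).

MNA unknowns: 4 node voltages V₁..V_4 plus 1 source current (V1)
C1: Y=0.000+0.5558j on G[3,0]
R1: Y=0.1300+0.000j on G[1,2]
R2: Y=0.07246+0.000j on G[2,3]
R3: Y=0.05236+0.000j on G[0,4]
C2: Y=0.000+0.002065j on G[0,3]
R4: Y=0.0006711+0.000j on G[4,2]
L1: Y=0.000-0.05080j on G[0,2]
R5: Y=0.0001323+0.000j on G[2,1]
C3: Y=0.000+1.727j on G[3,4]
I1: z[4]−=0.681, z[2]+=0.681
R6: Y=0.003953+0.000j on G[2,1]
R7: Y=0.005747+0.000j on G[2,0]
R8: Y=0.0003247+0.000j on G[1,3]
R9: Y=0.0002320+0.000j on G[3,4]
C4: Y=0.000+0.06620j on G[1,3]
R10: Y=0.1276+0.000j on G[2,3]
R11: Y=0.0004082+0.000j on G[0,4]
R12: Y=0.003322+0.000j on G[2,1]
R13: Y=0.0001309+0.000j on G[1,4]
R14: Y=0.1410+0.000j on G[1,2]
V1: row V4−V3=19.2, i_V1 at 4,3
solve → V1=2.526+1.237j, V2=2.705+1.827j, V3=0.03707+2.014j, V4=19.24+2.014j
aux → i_V1=-1.714-33.27j

0.03707+2.014j V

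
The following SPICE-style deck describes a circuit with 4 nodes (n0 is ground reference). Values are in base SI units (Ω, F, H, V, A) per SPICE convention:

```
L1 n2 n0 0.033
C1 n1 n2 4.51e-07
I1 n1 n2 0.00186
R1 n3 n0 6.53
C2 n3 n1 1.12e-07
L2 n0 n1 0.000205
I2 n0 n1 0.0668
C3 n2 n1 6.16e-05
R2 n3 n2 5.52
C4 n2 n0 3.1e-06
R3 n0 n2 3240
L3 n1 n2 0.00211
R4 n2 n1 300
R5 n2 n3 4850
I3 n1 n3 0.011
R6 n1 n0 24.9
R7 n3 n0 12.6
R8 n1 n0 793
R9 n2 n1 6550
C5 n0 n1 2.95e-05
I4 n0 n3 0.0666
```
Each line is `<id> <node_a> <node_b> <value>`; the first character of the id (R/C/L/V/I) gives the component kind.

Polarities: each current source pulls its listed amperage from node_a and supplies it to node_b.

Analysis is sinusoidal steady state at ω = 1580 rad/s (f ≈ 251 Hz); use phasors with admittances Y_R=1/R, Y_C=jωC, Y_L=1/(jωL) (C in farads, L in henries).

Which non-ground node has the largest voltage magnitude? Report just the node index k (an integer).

Apply KCL at each of the 3 non-ground nodes and solve the resulting linear system.
Node n1: branches {C1, I1, C2, L2, I2, C3, L3, R4, I3, R6, R8, R9, C5} → V_1 = 0.005085+0.02611j
Node n2: branches {L1, C1, I1, C3, R2, C4, R3, L3, R4, R5, R9} → V_2 = 0.07867+0.1519j
Node n3: branches {R1, C2, R2, R5, I3, R7, I4} → V_3 = 0.2220+0.06648j

3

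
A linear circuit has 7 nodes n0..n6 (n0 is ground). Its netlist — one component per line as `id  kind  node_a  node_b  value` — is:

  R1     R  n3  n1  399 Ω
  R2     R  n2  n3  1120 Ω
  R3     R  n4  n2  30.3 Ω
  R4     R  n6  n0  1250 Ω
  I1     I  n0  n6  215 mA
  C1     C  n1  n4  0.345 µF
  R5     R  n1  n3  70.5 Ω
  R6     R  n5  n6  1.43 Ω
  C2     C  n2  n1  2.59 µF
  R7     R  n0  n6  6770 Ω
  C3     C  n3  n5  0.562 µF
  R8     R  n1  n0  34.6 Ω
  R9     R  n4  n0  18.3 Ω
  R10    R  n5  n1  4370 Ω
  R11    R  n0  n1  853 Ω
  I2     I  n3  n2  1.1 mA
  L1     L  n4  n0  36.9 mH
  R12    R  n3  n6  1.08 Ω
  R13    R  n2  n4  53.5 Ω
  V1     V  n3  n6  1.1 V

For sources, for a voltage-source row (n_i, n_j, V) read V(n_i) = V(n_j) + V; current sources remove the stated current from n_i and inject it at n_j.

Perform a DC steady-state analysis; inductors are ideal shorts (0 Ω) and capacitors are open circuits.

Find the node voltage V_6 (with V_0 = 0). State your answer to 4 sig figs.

Element admittances at DC:
  Y(R1) = 0.002506 S between n3,n1
  Y(R2) = 0.0008929 S between n2,n3
  Y(R3) = 0.03300 S between n4,n2
  Y(R4) = 0.0008000 S between n6,n0
  I1: injects 0.215 A into n6 (from n0)
  Y(C1) = 0.000 S between n1,n4
  Y(R5) = 0.01418 S between n1,n3
  Y(R6) = 0.6993 S between n5,n6
  Y(C2) = 0.000 S between n2,n1
  Y(R7) = 0.0001477 S between n0,n6
  Y(C3) = 0.000 S between n3,n5
  Y(R8) = 0.02890 S between n1,n0
  Y(R9) = 0.05464 S between n4,n0
  Y(R10) = 0.0002288 S between n5,n1
  Y(R11) = 0.001172 S between n0,n1
  I2: injects 0.0011 A into n2 (from n3)
  L1: short n4↔n0 (DC inductor)
  Y(R12) = 0.9259 S between n3,n6
  Y(R13) = 0.01869 S between n2,n4
  V1: constraint V(n3)−V(n6) = 1.1
Assemble and solve the 8×8 MNA system:
  V(n1)=6.116  V(n2)=0.3096  V(n3)=17.00  V(n4)=0.000  V(n5)=15.90  V(n6)=15.90
  i(L1)=0.01600  i(V1)=-1.216

15.90 V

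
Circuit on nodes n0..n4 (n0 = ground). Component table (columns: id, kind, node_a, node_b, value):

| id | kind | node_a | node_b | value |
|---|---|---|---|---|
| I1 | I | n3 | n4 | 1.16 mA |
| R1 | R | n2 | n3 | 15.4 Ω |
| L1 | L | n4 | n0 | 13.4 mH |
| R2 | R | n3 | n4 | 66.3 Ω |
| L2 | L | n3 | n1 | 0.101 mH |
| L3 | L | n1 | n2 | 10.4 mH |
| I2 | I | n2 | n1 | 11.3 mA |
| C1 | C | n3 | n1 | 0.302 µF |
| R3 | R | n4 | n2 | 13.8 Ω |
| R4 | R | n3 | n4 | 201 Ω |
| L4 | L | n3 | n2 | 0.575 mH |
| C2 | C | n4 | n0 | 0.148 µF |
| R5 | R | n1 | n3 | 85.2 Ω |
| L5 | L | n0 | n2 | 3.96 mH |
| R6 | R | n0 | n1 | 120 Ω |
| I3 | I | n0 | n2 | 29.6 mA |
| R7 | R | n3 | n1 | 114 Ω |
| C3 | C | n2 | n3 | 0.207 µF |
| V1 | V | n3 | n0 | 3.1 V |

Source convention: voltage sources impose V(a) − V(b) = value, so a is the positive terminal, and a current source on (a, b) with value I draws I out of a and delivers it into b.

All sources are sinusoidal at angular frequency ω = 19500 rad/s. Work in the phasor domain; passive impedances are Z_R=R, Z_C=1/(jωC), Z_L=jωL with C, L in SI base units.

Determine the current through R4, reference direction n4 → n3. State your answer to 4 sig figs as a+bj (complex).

-0.0005983+0.001371j A

MNA unknowns: 4 node voltages V₁..V_4 plus 1 source current (V1)
I1: z[3]−=0.00116, z[4]+=0.00116
R1: Y=0.06494+0.000j on G[2,3]
L1: Y=0.000-0.003827j on G[4,0]
R2: Y=0.01508+0.000j on G[3,4]
L2: Y=0.000-0.5077j on G[3,1]
L3: Y=0.000-0.004931j on G[1,2]
I2: z[2]−=0.0113, z[1]+=0.0113
C1: Y=0.000+0.005889j on G[3,1]
R3: Y=0.07246+0.000j on G[4,2]
R4: Y=0.004975+0.000j on G[3,4]
L4: Y=0.000-0.08919j on G[3,2]
C2: Y=0.000+0.002886j on G[4,0]
R5: Y=0.01174+0.000j on G[1,3]
L5: Y=0.000-0.01295j on G[0,2]
R6: Y=0.008333+0.000j on G[0,1]
I3: z[0]−=0.0296, z[2]+=0.0296
R7: Y=0.008772+0.000j on G[3,1]
C3: Y=0.000+0.004037j on G[2,3]
V1: row V3−V0=3.1, i_V1 at 3,0
solve → V1=3.097-0.02546j, V2=2.934+0.3132j, V3=3.100+0.000j, V4=2.980+0.2756j
aux → i_V1=-0.0005226+0.04101j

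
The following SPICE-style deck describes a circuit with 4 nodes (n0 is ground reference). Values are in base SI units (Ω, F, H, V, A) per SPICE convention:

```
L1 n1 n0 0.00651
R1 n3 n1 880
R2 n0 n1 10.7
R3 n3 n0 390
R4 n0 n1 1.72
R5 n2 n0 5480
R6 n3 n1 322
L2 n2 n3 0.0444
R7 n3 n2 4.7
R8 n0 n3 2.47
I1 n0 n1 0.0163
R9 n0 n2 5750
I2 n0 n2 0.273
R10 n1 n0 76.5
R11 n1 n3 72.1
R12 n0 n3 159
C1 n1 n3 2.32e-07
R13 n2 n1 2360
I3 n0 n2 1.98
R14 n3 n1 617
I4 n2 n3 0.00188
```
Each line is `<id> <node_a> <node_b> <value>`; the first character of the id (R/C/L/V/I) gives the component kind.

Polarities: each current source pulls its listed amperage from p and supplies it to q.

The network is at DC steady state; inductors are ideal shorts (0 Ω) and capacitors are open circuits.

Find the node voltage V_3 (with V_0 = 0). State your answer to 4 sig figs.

5.189 V

MNA unknowns: 3 node voltages V₁..V_3 plus 2 source currents (L1, L2)
L1: row V1−V0=0, i_L1 at 1,0
R1: Y=0.001136 on G[3,1]
R2: Y=0.09346 on G[0,1]
R3: Y=0.002564 on G[3,0]
R4: Y=0.5814 on G[0,1]
R5: Y=0.0001825 on G[2,0]
R6: Y=0.003106 on G[3,1]
L2: row V2−V3=0, i_L2 at 2,3
R7: Y=0.2128 on G[3,2]
R8: Y=0.4049 on G[0,3]
I1: z[0]−=0.0163, z[1]+=0.0163
R9: Y=0.0001739 on G[0,2]
I2: z[0]−=0.273, z[2]+=0.273
R10: Y=0.01307 on G[1,0]
R11: Y=0.01387 on G[1,3]
R12: Y=0.006289 on G[0,3]
C1: Y=0.000 on G[1,3]
R13: Y=0.0004237 on G[2,1]
I3: z[0]−=1.98, z[2]+=1.98
R14: Y=0.001621 on G[3,1]
I4: z[2]−=0.00188, z[3]+=0.00188
solve → V1=0.000, V2=5.189, V3=5.189
aux → i_L1=0.1209, i_L2=2.247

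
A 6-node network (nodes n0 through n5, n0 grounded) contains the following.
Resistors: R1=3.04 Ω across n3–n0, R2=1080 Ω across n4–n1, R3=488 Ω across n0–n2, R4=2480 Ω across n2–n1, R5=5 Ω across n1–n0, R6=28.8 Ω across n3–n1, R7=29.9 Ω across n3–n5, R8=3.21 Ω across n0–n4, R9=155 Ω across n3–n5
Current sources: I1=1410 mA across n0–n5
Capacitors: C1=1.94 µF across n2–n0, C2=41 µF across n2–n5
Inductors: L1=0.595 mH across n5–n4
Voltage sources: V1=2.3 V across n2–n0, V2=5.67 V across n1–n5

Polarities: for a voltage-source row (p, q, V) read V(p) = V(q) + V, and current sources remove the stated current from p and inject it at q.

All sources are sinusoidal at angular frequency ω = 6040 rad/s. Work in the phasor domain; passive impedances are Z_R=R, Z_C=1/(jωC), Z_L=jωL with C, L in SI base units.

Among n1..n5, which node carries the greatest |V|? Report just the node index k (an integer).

Element admittances at ω=6040 rad/s:
  Y(R1) = 0.3289+0.000j S between n3,n0
  I1: injects 1.41 A into n5 (from n0)
  Y(C1) = 0.000+0.01172j S between n2,n0
  Y(R2) = 0.0009259+0.000j S between n4,n1
  Y(R3) = 0.002049+0.000j S between n0,n2
  Y(C2) = 0.000+0.2476j S between n2,n5
  Y(R4) = 0.0004032+0.000j S between n2,n1
  Y(R5) = 0.2000+0.000j S between n1,n0
  Y(R6) = 0.03472+0.000j S between n3,n1
  Y(R7) = 0.03344+0.000j S between n3,n5
  Y(L1) = 0.000-0.2783j S between n5,n4
  Y(R8) = 0.3115+0.000j S between n0,n4
  Y(R9) = 0.006452+0.000j S between n3,n5
  V1: constraint V(n2)−V(n0) = 2.3
  V2: constraint V(n1)−V(n5) = 5.67
Assemble and solve the 7×7 MNA system:
  V(n1)=6.249+1.284j  V(n2)=2.300+0.000j  V(n3)=0.5948+0.2374j  V(n4)=0.9020+0.2919j  V(n5)=0.5785+1.284j
  i(V1)=-0.3211-0.4527j  i(V2)=-1.453-0.2946j

1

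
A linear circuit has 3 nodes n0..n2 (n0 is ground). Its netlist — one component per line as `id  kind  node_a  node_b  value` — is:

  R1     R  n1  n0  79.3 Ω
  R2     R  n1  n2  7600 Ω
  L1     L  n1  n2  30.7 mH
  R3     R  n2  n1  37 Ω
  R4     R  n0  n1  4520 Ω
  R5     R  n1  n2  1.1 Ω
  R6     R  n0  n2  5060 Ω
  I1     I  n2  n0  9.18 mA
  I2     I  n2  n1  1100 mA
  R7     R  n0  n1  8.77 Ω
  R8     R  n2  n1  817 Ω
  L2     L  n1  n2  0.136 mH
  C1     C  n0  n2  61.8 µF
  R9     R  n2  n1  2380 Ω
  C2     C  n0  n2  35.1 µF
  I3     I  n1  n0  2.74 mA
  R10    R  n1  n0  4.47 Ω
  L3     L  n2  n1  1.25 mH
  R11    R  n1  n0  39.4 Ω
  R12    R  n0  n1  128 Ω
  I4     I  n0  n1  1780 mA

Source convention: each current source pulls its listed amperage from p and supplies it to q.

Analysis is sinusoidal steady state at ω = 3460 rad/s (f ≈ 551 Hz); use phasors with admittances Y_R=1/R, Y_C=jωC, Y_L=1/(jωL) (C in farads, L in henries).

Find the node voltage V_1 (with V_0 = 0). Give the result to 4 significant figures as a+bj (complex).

2.205-1.901j V

Apply KCL at each of the 2 non-ground nodes and solve the resulting linear system.
Node n1: branches {R1, R2, L1, R3, R4, R5, I2, R7, R8, L2, R9, I3, R10, L3, R11, R12, I4} → V_1 = 2.205-1.901j
Node n2: branches {R2, L1, R3, R5, R6, I1, I2, R8, L2, C1, R9, C2, L3} → V_2 = 2.177-2.748j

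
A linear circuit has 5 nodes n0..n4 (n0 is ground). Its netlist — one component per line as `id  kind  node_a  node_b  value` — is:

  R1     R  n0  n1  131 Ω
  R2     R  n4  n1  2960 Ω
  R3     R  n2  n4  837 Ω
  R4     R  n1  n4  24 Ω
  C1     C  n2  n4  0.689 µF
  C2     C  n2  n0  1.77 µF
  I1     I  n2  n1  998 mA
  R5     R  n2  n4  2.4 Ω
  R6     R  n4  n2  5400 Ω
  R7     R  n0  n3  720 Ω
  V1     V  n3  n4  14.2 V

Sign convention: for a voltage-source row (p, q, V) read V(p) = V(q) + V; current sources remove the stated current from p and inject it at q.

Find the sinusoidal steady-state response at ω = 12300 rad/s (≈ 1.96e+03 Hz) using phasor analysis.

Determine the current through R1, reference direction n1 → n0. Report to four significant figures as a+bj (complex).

Element admittances at ω=12300 rad/s:
  Y(R1) = 0.007634+0.000j S between n0,n1
  Y(R2) = 0.0003378+0.000j S between n4,n1
  Y(R3) = 0.001195+0.000j S between n2,n4
  Y(R4) = 0.04167+0.000j S between n1,n4
  Y(C1) = 0.000+0.008475j S between n2,n4
  Y(C2) = 0.000+0.02177j S between n2,n0
  I1: injects 0.998 A into n1 (from n2)
  Y(R5) = 0.4167+0.000j S between n2,n4
  Y(R6) = 0.0001852+0.000j S between n4,n2
  Y(R7) = 0.001389+0.000j S between n0,n3
  V1: constraint V(n3)−V(n4) = 14.2
Assemble and solve the 5×5 MNA system:
  V(n1)=19.49+6.357j  V(n2)=-2.708+7.694j  V(n3)=13.47+7.513j  V(n4)=-0.7254+7.513j
  i(V1)=-0.01871-0.01043j

0.1488+0.04853j A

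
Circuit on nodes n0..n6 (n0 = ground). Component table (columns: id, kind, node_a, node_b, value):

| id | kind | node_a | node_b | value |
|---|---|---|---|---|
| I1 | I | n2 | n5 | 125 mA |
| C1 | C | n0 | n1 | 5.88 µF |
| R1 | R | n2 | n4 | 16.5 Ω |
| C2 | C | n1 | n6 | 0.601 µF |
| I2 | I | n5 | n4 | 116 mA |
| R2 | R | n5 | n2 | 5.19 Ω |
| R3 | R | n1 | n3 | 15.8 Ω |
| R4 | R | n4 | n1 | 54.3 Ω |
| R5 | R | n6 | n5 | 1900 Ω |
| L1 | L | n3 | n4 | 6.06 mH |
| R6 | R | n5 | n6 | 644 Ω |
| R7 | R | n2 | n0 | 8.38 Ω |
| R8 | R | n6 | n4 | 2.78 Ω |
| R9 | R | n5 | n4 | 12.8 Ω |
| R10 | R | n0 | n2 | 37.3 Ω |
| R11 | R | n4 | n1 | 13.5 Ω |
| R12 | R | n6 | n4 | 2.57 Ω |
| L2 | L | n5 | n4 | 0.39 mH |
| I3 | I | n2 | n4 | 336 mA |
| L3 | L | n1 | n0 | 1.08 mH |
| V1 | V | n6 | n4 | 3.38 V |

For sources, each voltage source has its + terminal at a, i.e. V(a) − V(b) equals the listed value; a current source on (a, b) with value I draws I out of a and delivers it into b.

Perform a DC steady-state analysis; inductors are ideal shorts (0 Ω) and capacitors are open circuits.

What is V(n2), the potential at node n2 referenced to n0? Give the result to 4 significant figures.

-0.7237 V

Apply KCL at each of the 6 non-ground nodes and solve the resulting linear system.
Node n1: branches {C1, C2, R3, R4, R11, L3} → V_1 = 0.000
Node n2: branches {I1, R1, R2, R7, R10, I3} → V_2 = -0.7237
Node n3: branches {R3, L1} → V_3 = 0.6789
Node n4: branches {R1, I2, R4, L1, R8, R9, R11, R12, L2, I3, V1} → V_4 = 0.6789
Node n5: branches {I1, I2, R2, R5, R6, R9, L2} → V_5 = 0.6789
Node n6: branches {C2, R5, R6, R8, R12, V1} → V_6 = 4.059
Source currents: i(L1)=-0.04297, i(L2)=-0.2542, i(L3)=0.1058, i(V1)=-2.538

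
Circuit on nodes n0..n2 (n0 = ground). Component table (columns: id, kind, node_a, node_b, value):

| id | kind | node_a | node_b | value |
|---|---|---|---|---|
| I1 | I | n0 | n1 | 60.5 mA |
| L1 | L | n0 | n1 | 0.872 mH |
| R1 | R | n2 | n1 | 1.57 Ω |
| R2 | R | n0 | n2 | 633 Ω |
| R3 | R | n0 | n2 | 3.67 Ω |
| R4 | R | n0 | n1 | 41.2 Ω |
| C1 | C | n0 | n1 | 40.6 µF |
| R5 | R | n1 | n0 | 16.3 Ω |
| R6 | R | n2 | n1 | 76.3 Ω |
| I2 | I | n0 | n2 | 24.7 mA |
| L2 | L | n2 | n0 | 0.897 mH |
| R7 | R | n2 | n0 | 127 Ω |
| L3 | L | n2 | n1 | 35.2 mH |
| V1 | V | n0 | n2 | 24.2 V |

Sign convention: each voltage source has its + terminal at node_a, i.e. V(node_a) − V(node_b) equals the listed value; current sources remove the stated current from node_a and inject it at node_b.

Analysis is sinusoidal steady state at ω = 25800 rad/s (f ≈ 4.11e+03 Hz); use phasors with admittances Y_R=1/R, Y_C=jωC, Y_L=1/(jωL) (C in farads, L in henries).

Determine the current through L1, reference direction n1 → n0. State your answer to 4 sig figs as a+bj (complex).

Apply KCL at each of the 2 non-ground nodes and solve the resulting linear system.
Node n1: branches {I1, L1, R1, R4, C1, R5, R6, L3} → V_1 = -7.444+10.17j
Node n2: branches {R1, R2, R3, R6, I2, L2, R7, L3, V1} → V_2 = -24.20+0.000j
Source currents: i(V1)=-17.75-5.550j

0.4523+0.3309j A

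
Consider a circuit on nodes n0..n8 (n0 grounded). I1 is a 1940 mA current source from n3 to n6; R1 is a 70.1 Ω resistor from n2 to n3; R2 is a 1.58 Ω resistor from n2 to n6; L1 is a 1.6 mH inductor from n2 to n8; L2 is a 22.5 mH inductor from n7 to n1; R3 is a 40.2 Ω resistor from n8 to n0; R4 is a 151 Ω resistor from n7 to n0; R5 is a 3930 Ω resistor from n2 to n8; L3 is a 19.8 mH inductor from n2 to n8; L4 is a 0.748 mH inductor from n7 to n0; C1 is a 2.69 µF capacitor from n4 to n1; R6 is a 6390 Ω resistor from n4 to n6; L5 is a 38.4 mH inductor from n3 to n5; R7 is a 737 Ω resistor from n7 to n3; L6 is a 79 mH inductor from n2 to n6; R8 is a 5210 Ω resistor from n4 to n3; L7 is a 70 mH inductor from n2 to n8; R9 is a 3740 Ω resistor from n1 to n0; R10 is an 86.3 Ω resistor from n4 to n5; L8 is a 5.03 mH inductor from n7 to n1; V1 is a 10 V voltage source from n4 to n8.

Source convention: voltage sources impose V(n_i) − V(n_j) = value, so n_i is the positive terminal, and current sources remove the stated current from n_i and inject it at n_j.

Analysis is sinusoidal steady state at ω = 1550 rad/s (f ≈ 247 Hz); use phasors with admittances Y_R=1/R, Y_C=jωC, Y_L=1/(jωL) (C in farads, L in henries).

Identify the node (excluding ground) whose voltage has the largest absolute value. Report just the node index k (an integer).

Apply KCL at each of the 8 non-ground nodes and solve the resulting linear system.
Node n1: branches {L2, C1, R9, L8} → V_1 = -0.4121-0.07112j
Node n2: branches {R1, R2, L1, R5, L3, L6, L7} → V_2 = 4.286+0.6532j
Node n3: branches {I1, R1, L5, R7, R8} → V_3 = -70.63-19.34j
Node n4: branches {C1, R6, R8, R10, V1} → V_4 = 13.64-1.307j
Node n5: branches {L5, R10} → V_5 = -51.89+25.86j
Node n6: branches {I1, R2, R6, L6} → V_6 = 7.352+0.6922j
Node n7: branches {L2, R4, L4, R7, L8} → V_7 = -0.03851-0.1046j
Node n8: branches {L1, R3, R5, L3, L7, V1} → V_8 = 3.643-1.307j
Source currents: i(V1)=-0.7817+0.2530j

3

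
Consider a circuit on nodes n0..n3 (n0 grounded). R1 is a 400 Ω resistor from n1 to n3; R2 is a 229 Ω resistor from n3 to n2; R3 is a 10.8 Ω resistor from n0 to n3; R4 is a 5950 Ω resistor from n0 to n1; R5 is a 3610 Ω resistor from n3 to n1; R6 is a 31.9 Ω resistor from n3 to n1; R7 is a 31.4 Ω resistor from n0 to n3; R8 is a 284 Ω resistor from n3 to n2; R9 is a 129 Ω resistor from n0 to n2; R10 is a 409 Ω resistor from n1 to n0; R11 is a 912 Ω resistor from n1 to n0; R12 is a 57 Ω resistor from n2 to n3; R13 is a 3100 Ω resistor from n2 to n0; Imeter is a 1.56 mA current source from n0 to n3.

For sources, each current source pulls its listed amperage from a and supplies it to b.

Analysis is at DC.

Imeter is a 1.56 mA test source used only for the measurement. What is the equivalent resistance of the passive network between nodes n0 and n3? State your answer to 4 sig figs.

Element admittances at DC:
  Y(R1) = 0.002500 S between n1,n3
  Y(R2) = 0.004367 S between n3,n2
  Y(R3) = 0.09259 S between n0,n3
  Y(R4) = 0.0001681 S between n0,n1
  Y(R5) = 0.0002770 S between n3,n1
  Y(R6) = 0.03135 S between n3,n1
  Y(R7) = 0.03185 S between n0,n3
  Y(R8) = 0.003521 S between n3,n2
  Y(R9) = 0.007752 S between n0,n2
  Y(R10) = 0.002445 S between n1,n0
  Y(R11) = 0.001096 S between n1,n0
  Y(R12) = 0.01754 S between n2,n3
  Y(R13) = 0.0003226 S between n2,n0
  Imeter: injects 0.00156 A into n3 (from n0)
Assemble and solve the 3×3 MNA system:
  V(n1)=0.01051  V(n2)=0.008842  V(n3)=0.01165

R_eq = 7.467 Ω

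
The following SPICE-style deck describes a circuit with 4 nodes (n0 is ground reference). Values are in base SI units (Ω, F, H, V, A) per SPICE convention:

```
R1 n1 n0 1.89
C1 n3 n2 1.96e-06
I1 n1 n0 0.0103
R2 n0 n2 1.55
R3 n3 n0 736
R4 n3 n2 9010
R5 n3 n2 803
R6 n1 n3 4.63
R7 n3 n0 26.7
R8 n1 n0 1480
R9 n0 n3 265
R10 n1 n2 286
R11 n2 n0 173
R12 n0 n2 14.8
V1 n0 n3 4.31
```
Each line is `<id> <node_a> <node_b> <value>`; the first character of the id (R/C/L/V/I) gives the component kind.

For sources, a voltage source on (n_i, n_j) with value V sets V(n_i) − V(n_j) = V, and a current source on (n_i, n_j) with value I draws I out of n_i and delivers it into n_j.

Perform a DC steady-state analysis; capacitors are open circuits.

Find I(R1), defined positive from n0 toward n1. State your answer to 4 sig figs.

MNA unknowns: 3 node voltages V₁..V_3 plus 1 source current (V1)
R1: Y=0.5291 on G[1,0]
C1: Y=0.000 on G[3,2]
I1: z[1]−=0.0103, z[0]+=0.0103
R2: Y=0.6452 on G[0,2]
R3: Y=0.001359 on G[3,0]
R4: Y=0.0001110 on G[3,2]
R5: Y=0.001245 on G[3,2]
R6: Y=0.2160 on G[1,3]
R7: Y=0.03745 on G[3,0]
R8: Y=0.0006757 on G[1,0]
R9: Y=0.003774 on G[0,3]
R10: Y=0.003497 on G[1,2]
R11: Y=0.005780 on G[2,0]
R12: Y=0.06757 on G[0,2]
V1: row V0−V3=4.31, i_V1 at 0,3
solve → V1=-1.256, V2=-0.01415, V3=-4.310
aux → i_V1=-0.8489

0.6647 A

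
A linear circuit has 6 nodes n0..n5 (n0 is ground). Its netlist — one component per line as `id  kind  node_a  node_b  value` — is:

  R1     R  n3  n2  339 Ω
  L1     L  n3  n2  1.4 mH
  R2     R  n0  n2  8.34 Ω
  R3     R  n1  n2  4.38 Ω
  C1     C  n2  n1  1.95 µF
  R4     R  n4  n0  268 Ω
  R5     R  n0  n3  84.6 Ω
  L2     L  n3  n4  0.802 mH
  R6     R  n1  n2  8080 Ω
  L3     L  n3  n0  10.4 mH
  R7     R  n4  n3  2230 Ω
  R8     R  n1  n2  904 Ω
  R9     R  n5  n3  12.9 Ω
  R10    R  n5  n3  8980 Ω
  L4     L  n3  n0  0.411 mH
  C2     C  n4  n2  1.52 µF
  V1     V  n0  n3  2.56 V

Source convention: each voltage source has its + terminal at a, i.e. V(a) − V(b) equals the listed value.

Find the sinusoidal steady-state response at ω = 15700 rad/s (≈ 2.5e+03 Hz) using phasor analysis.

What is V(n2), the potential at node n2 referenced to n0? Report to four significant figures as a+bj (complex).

Apply KCL at each of the 5 non-ground nodes and solve the resulting linear system.
Node n1: branches {R3, C1, R6, R8} → V_1 = -0.1310+0.2272j
Node n2: branches {R1, L1, R2, R3, C1, R6, R8, C2} → V_2 = -0.1310+0.2272j
Node n3: branches {R1, L1, R5, L2, L3, R7, R9, R10, L4, V1} → V_3 = -2.560+0.000j
Node n4: branches {R4, L2, R7, C2} → V_4 = -3.592+0.1520j
Node n5: branches {R9, R10} → V_5 = -2.560+0.000j
Source currents: i(V1)=-0.05937+0.4402j

-0.1310+0.2272j V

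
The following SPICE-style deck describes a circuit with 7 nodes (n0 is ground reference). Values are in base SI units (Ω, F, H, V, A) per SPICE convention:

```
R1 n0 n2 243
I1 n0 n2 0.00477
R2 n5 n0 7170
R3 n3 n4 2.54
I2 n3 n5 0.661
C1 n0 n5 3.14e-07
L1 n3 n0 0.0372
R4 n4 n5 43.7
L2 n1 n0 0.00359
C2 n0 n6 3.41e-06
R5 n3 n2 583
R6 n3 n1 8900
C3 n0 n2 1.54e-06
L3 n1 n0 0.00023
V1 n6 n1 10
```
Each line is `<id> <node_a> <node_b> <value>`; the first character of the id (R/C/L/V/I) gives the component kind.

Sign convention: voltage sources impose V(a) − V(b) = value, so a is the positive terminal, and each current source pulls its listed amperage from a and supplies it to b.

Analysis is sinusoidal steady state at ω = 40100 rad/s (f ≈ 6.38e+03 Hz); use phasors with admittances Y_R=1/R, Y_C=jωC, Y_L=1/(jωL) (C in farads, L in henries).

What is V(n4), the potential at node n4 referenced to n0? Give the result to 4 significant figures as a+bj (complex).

Apply KCL at each of the 6 non-ground nodes and solve the resulting linear system.
Node n1: branches {L2, R6, L3, V1} → V_1 = -64.01-0.1836j
Node n2: branches {R1, I1, R5, C3} → V_2 = -0.1881+0.7132j
Node n3: branches {R3, I2, L1, R5, R6} → V_3 = -29.10-4.346j
Node n4: branches {R3, R4} → V_4 = -27.54-4.320j
Node n5: branches {R2, I2, C1, R4} → V_5 = -0.7800-3.867j
Node n6: branches {C2, V1} → V_6 = -54.01-0.1836j
Source currents: i(V1)=-0.02510+7.385j

-27.54-4.320j V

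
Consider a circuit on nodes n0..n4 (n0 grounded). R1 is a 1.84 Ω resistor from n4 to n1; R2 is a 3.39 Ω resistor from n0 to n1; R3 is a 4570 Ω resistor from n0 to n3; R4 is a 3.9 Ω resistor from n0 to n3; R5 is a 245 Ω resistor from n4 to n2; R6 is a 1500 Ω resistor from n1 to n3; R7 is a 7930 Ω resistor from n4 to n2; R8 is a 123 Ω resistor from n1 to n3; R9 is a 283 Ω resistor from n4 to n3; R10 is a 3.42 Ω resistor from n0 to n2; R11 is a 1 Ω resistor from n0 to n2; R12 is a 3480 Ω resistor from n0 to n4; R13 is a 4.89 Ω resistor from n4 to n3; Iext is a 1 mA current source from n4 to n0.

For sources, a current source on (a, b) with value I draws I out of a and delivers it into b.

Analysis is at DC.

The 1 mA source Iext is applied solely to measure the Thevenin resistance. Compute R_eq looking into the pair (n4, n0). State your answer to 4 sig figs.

Element admittances at DC:
  Y(R1) = 0.5435 S between n4,n1
  Y(R2) = 0.2950 S between n0,n1
  Y(R3) = 0.0002188 S between n0,n3
  Y(R4) = 0.2564 S between n0,n3
  Y(R5) = 0.004082 S between n4,n2
  Y(R6) = 0.0006667 S between n1,n3
  Y(R7) = 0.0001261 S between n4,n2
  Y(R8) = 0.008130 S between n1,n3
  Y(R9) = 0.003534 S between n4,n3
  Y(R10) = 0.2924 S between n0,n2
  Y(R11) = 1.000 S between n0,n2
  Y(R12) = 0.0002874 S between n0,n4
  Y(R13) = 0.2045 S between n4,n3
  Iext: injects 0.001 A into n0 (from n4)
Assemble and solve the 4×4 MNA system:
  V(n1)=-0.002078  V(n2)=-1.044e-05  V(n3)=-0.001452  V(n4)=-0.003216

R_eq = 3.216 Ω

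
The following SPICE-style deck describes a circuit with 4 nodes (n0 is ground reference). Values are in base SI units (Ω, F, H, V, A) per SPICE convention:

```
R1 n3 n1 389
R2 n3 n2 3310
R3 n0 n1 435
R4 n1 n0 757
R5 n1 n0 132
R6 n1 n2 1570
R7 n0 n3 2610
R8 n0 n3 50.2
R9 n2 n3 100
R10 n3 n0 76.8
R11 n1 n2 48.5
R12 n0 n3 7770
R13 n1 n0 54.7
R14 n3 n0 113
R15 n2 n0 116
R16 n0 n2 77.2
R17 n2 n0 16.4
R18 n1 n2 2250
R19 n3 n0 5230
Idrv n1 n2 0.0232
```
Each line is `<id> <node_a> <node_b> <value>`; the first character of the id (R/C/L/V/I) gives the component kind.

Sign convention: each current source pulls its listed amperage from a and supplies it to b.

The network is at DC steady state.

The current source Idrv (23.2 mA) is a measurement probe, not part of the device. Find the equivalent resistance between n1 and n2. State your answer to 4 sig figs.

R_eq = 21.97 Ω

Apply KCL at each of the 3 non-ground nodes and solve the resulting linear system.
Node n1: branches {R1, R3, R4, R5, R6, R11, R13, R18, Idrv} → V_1 = -0.3782
Node n2: branches {R2, R6, R9, R11, R15, R16, R17, R18, Idrv} → V_2 = 0.1315
Node n3: branches {R1, R2, R7, R8, R9, R10, R12, R14, R19} → V_3 = 0.006908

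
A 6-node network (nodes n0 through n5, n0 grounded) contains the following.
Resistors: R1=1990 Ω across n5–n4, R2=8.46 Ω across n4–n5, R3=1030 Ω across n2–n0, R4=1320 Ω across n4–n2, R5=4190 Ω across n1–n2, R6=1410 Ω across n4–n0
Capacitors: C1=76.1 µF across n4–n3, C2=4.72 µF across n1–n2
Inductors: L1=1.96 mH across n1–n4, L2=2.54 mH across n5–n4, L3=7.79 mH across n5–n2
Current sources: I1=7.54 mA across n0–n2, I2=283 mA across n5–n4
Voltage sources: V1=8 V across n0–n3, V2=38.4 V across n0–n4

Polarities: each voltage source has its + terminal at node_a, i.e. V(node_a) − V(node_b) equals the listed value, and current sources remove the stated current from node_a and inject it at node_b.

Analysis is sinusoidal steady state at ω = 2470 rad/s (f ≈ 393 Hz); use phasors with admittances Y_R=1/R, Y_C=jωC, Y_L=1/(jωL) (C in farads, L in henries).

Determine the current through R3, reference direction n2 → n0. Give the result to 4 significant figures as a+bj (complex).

Element admittances at ω=2470 rad/s:
  Y(R1) = 0.0005025+0.000j S between n5,n4
  Y(C1) = 0.000+0.1880j S between n4,n3
  Y(R2) = 0.1182+0.000j S between n4,n5
  Y(L1) = 0.000-0.2066j S between n1,n4
  Y(L2) = 0.000-0.1594j S between n5,n4
  Y(C2) = 0.000+0.01166j S between n1,n2
  I1: injects 0.00754 A into n2 (from n0)
  I2: injects 0.283 A into n4 (from n5)
  Y(L3) = 0.000-0.05197j S between n5,n2
  Y(R3) = 0.0009709+0.000j S between n2,n0
  Y(R4) = 0.0007576+0.000j S between n4,n2
  Y(R5) = 0.0002387+0.000j S between n1,n2
  Y(R6) = 0.0007092+0.000j S between n4,n0
  V1: constraint V(n0)−V(n3) = 8
  V2: constraint V(n0)−V(n4) = 38.4
Assemble and solve the 7×7 MNA system:
  V(n1)=-38.34-2.709e-05j  V(n2)=-39.40-0.02122j  V(n3)=-8.000+0.000j  V(n4)=-38.40+0.000j  V(n5)=-39.16-0.9170j
  i(V1)=0.000+5.714j  i(V2)=-0.07303-5.714j

-0.03825-2.060e-05j A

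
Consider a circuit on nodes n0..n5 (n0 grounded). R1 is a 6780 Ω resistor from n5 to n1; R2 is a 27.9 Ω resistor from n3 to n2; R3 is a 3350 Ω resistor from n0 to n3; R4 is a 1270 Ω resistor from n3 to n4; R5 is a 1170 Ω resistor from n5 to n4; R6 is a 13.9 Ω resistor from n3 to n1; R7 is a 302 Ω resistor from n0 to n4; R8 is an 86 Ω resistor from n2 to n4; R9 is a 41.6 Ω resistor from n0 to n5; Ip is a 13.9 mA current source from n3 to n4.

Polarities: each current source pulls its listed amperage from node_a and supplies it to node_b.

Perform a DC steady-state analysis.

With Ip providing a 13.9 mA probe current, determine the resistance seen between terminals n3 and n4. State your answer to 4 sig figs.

R_eq = 100.3 Ω

Element admittances at DC:
  Y(R1) = 0.0001475 S between n5,n1
  Y(R2) = 0.03584 S between n3,n2
  Y(R3) = 0.0002985 S between n0,n3
  Y(R4) = 0.0007874 S between n3,n4
  Y(R5) = 0.0008547 S between n5,n4
  Y(R6) = 0.07194 S between n3,n1
  Y(R7) = 0.003311 S between n0,n4
  Y(R8) = 0.01163 S between n2,n4
  Y(R9) = 0.02404 S between n0,n5
  Ip: injects 0.0139 A into n4 (from n3)
Assemble and solve the 5×5 MNA system:
  V(n1)=-1.258  V(n2)=-0.9186  V(n3)=-1.260  V(n4)=0.1341  V(n5)=-0.002829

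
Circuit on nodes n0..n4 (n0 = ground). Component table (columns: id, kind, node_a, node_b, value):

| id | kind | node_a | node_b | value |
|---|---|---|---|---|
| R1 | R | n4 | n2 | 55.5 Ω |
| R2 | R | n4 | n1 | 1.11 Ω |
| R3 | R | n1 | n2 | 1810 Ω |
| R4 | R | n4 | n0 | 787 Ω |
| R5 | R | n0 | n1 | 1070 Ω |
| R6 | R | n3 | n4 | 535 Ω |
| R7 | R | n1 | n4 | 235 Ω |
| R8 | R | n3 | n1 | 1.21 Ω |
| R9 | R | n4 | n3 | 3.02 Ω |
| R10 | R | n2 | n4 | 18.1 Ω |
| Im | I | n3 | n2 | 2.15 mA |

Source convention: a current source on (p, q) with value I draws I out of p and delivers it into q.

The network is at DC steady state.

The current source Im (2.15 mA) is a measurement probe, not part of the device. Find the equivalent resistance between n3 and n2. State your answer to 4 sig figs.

Element admittances at DC:
  Y(R1) = 0.01802 S between n4,n2
  Y(R2) = 0.9009 S between n4,n1
  Y(R3) = 0.0005525 S between n1,n2
  Y(R4) = 0.001271 S between n4,n0
  Y(R5) = 0.0009346 S between n0,n1
  Y(R6) = 0.001869 S between n3,n4
  Y(R7) = 0.004255 S between n1,n4
  Y(R8) = 0.8264 S between n3,n1
  Y(R9) = 0.3311 S between n4,n3
  Y(R10) = 0.05525 S between n2,n4
  Im: injects 0.00215 A into n2 (from n3)
Assemble and solve the 4×4 MNA system:
  V(n1)=-0.0007640  V(n2)=0.02968  V(n3)=-0.002238  V(n4)=0.0005620

R_eq = 14.84 Ω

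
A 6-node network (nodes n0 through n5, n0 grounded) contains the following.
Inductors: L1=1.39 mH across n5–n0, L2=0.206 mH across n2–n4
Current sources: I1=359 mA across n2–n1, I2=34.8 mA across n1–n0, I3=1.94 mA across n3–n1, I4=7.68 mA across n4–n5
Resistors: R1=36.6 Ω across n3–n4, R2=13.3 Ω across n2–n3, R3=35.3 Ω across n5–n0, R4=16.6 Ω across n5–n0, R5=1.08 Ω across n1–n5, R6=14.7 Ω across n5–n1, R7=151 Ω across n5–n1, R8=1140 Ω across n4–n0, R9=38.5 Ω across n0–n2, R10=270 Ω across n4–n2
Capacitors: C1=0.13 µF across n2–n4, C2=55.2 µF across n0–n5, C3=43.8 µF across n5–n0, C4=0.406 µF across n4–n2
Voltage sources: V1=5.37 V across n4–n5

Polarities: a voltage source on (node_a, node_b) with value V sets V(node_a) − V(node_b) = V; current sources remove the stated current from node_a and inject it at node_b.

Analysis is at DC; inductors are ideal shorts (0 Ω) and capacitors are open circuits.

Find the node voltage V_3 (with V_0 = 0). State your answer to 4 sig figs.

5.351 V

Element admittances at DC:
  L1: short n5↔n0 (DC inductor)
  I1: injects 0.359 A into n1 (from n2)
  Y(R1) = 0.02732 S between n3,n4
  I2: injects 0.0348 A into n0 (from n1)
  Y(R2) = 0.07519 S between n2,n3
  Y(C1) = 0.000 S between n2,n4
  Y(R3) = 0.02833 S between n5,n0
  I3: injects 0.00194 A into n1 (from n3)
  Y(C2) = 0.000 S between n0,n5
  Y(R4) = 0.06024 S between n5,n0
  Y(R5) = 0.9259 S between n1,n5
  I4: injects 0.00768 A into n5 (from n4)
  Y(R6) = 0.06803 S between n5,n1
  Y(C3) = 0.000 S between n5,n0
  Y(C4) = 0.000 S between n4,n2
  Y(R7) = 0.006623 S between n5,n1
  Y(R8) = 0.0008772 S between n4,n0
  L2: short n2↔n4 (DC inductor)
  Y(R9) = 0.02597 S between n0,n2
  Y(R10) = 0.003704 S between n4,n2
  V1: constraint V(n4)−V(n5) = 5.37
Assemble and solve the 8×8 MNA system:
  V(n1)=0.3260  V(n2)=5.370  V(n3)=5.351  V(n4)=5.370  V(n5)=0.000
  i(L1)=-0.1790  i(L2)=-0.4999  i(V1)=-0.5128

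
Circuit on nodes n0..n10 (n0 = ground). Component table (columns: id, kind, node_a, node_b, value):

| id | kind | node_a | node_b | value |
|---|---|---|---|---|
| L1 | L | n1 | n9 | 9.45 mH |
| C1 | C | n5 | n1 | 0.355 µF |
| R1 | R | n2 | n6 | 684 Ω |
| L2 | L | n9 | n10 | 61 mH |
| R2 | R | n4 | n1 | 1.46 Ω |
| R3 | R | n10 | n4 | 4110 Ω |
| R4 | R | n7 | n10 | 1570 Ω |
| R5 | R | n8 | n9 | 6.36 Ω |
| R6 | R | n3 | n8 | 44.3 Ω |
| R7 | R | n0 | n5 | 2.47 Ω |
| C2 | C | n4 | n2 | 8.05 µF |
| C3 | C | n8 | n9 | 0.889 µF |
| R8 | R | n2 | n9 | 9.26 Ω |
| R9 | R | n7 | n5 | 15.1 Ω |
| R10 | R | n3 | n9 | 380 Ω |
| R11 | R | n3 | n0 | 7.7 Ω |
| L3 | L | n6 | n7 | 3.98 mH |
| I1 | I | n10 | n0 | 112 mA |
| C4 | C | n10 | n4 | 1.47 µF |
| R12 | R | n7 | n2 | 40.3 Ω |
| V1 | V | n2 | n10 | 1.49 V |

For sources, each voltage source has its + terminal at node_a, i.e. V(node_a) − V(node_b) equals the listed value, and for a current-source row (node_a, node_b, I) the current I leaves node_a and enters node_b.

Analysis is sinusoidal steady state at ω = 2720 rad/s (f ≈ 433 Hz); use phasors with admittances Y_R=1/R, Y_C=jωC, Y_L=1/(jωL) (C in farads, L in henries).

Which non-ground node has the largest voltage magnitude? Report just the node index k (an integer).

10

MNA unknowns: 10 node voltages V₁..V_10 plus 1 source current (V1)
L1: Y=0.000-0.03890j on G[1,9]
C1: Y=0.000+0.0009656j on G[5,1]
R1: Y=0.001462+0.000j on G[2,6]
L2: Y=0.000-0.006027j on G[9,10]
R2: Y=0.6849+0.000j on G[4,1]
R3: Y=0.0002433+0.000j on G[10,4]
R4: Y=0.0006369+0.000j on G[7,10]
R5: Y=0.1572+0.000j on G[8,9]
R6: Y=0.02257+0.000j on G[3,8]
R7: Y=0.4049+0.000j on G[0,5]
C2: Y=0.000+0.02190j on G[4,2]
C3: Y=0.000+0.002418j on G[8,9]
R8: Y=0.1080+0.000j on G[2,9]
R9: Y=0.06623+0.000j on G[7,5]
R10: Y=0.002632+0.000j on G[3,9]
R11: Y=0.1299+0.000j on G[3,0]
L3: Y=0.000-0.09237j on G[6,7]
I1: z[10]−=0.112, z[0]+=0.112
C4: Y=0.000+0.003998j on G[10,4]
R12: Y=0.02481+0.000j on G[7,2]
V1: row V2−V10=1.49, i_V1 at 2,10
solve → V1=-2.004-0.6325j, V2=-3.152+0.1467j, V3=-0.4185-0.007683j, V4=-2.036-0.6831j, V5=-0.1424+0.002465j, V6=-1.024+0.01100j, V7=-1.022+0.04467j, V8=-2.543-0.04717j, V9=-2.848-0.04815j, V10=-4.642+0.1467j
aux → i_V1=0.1069+0.0006585j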